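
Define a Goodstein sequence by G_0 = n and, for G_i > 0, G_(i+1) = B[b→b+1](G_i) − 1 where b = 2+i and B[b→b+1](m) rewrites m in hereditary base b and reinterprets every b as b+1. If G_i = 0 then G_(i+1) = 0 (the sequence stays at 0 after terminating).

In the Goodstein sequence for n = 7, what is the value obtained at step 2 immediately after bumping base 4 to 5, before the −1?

3128

base 2: 7 = 2^2 + 2 + 1; at 3: 3^3 + 3 + 1 = 31; next = 30
base 3: 30 = 3^3 + 3; at 4: 4^4 + 4 = 260; next = 259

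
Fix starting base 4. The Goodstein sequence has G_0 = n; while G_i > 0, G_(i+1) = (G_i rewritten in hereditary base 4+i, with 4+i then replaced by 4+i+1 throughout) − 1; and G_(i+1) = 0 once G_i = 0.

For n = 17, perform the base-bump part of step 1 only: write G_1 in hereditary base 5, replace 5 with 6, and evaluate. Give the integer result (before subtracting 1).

36

G_0 = 17. HB_4(17) = 4^2 + 1. Bump = 26. G_1 = 25.
G_1 = 25. HB_5(25) = 5^2. Bump = 36. G_2 = 35.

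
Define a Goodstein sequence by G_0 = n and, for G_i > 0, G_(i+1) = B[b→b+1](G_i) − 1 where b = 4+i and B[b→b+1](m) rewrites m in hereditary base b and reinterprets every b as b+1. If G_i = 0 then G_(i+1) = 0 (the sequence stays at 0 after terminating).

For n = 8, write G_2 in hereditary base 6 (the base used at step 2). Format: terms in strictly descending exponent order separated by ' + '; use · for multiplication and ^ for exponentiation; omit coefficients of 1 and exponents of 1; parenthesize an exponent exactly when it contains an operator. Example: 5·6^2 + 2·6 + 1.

6 + 3

G_0=8  [base 4] 2·4  →[4↦5]→  2·5 = 10  −1 ⇒ G_1=9
G_1=9  [base 5] 5 + 4  →[5↦6]→  6 + 4 = 10  −1 ⇒ G_2=9
G_2=9  [base 6] 6 + 3  →[6↦7]→  7 + 3 = 10  −1 ⇒ G_3=9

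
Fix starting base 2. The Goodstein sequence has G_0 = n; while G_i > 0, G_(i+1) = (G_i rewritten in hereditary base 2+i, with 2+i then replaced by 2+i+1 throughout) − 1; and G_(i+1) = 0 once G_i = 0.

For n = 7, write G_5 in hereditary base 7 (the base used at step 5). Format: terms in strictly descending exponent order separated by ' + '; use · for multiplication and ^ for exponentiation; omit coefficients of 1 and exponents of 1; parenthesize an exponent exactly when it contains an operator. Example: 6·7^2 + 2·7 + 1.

(0) 7|_2 = 2^2 + 2 + 1 ↦ 3^3 + 3 + 1|_3 = 31 ⇒ 30
(1) 30|_3 = 3^3 + 3 ↦ 4^4 + 4|_4 = 260 ⇒ 259
(2) 259|_4 = 4^4 + 3 ↦ 5^5 + 3|_5 = 3128 ⇒ 3127
(3) 3127|_5 = 5^5 + 2 ↦ 6^6 + 2|_6 = 46658 ⇒ 46657
(4) 46657|_6 = 6^6 + 1 ↦ 7^7 + 1|_7 = 823544 ⇒ 823543
(5) 823543|_7 = 7^7 ↦ 8^8|_8 = 16777216 ⇒ 16777215

7^7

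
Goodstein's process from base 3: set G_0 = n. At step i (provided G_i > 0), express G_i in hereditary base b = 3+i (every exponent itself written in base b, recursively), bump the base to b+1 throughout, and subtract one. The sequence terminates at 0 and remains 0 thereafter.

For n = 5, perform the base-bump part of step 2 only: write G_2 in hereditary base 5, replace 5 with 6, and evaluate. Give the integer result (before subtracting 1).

base 3: 5 = 3 + 2; at 4: 4 + 2 = 6; next = 5
base 4: 5 = 4 + 1; at 5: 5 + 1 = 6; next = 5

6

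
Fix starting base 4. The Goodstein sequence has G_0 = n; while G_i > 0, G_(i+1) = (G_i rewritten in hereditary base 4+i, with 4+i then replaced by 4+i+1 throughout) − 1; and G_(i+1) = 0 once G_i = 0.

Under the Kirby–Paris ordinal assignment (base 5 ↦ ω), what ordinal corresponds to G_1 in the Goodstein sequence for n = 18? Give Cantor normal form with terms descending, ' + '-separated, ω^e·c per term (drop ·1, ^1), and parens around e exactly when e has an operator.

ω^2 + 1

(0) 18|_4 = 4^2 + 2 ↦ 5^2 + 2|_5 = 27 ⇒ 26
(1) 26|_5 = 5^2 + 1 ↦ 6^2 + 1|_6 = 37 ⇒ 36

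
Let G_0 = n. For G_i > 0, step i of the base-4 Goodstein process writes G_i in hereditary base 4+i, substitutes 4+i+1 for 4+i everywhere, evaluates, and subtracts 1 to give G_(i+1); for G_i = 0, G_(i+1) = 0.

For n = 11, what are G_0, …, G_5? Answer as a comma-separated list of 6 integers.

step 0: 11 = 2·4 + 3; sub 5 for 4: 2·5 + 3; = 13; G_1 = 13−1 = 12
step 1: 12 = 2·5 + 2; sub 6 for 5: 2·6 + 2; = 14; G_2 = 14−1 = 13
step 2: 13 = 2·6 + 1; sub 7 for 6: 2·7 + 1; = 15; G_3 = 15−1 = 14
step 3: 14 = 2·7; sub 8 for 7: 2·8; = 16; G_4 = 16−1 = 15
step 4: 15 = 8 + 7; sub 9 for 8: 9 + 7; = 16; G_5 = 16−1 = 15

11, 12, 13, 14, 15, 15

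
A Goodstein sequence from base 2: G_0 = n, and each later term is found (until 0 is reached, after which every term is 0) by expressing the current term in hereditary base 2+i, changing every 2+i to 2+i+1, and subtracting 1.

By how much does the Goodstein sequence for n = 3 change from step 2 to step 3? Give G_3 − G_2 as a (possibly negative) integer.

-1

i=0: 3 = 2 + 1 (b=2); 2→3: 3 + 1 = 4; 4−1 = 3
i=1: 3 = 3 (b=3); 3→4: 4 = 4; 4−1 = 3
i=2: 3 = 3 (b=4); 4→5: 3 = 3; 3−1 = 2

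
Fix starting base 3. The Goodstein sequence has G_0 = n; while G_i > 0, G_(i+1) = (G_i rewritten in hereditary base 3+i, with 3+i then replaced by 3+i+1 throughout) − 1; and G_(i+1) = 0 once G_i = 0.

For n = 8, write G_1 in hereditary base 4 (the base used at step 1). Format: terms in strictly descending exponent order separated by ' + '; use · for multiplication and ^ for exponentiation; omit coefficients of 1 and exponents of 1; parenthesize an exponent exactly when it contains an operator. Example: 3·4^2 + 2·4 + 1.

2·4 + 1

i=0: 8 = 2·3 + 2 (b=3); 3→4: 2·4 + 2 = 10; 10−1 = 9
i=1: 9 = 2·4 + 1 (b=4); 4→5: 2·5 + 1 = 11; 11−1 = 10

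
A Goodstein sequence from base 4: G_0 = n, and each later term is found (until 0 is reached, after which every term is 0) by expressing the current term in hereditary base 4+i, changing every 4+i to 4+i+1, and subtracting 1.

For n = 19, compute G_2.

37

step 0: 19 = 4^2 + 3; sub 5 for 4: 5^2 + 3; = 28; G_1 = 28−1 = 27
step 1: 27 = 5^2 + 2; sub 6 for 5: 6^2 + 2; = 38; G_2 = 38−1 = 37
step 2: 37 = 6^2 + 1; sub 7 for 6: 7^2 + 1; = 50; G_3 = 50−1 = 49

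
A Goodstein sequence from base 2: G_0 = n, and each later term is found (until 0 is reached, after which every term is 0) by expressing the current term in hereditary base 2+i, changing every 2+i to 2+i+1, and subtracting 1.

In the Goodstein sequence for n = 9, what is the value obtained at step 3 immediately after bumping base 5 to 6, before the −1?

140744

base 2: 9 = 2^(2 + 1) + 1; at 3: 3^(3 + 1) + 1 = 82; next = 81
base 3: 81 = 3^(3 + 1); at 4: 4^(4 + 1) = 1024; next = 1023
base 4: 1023 = 3·4^4 + 3·4^3 + 3·4^2 + 3·4 + 3; at 5: 3·5^5 + 3·5^3 + 3·5^2 + 3·5 + 3 = 9843; next = 9842
base 5: 9842 = 3·5^5 + 3·5^3 + 3·5^2 + 3·5 + 2; at 6: 3·6^6 + 3·6^3 + 3·6^2 + 3·6 + 2 = 140744; next = 140743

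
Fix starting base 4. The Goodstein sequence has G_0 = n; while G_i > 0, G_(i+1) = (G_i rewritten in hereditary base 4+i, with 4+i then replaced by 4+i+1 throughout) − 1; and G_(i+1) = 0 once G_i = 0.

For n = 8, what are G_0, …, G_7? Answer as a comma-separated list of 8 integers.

base 4: 8 = 2·4; at 5: 2·5 = 10; next = 9
base 5: 9 = 5 + 4; at 6: 6 + 4 = 10; next = 9
base 6: 9 = 6 + 3; at 7: 7 + 3 = 10; next = 9
base 7: 9 = 7 + 2; at 8: 8 + 2 = 10; next = 9
base 8: 9 = 8 + 1; at 9: 9 + 1 = 10; next = 9
base 9: 9 = 9; at 10: 10 = 10; next = 9
base 10: 9 = 9; at 11: 9 = 9; next = 8

8, 9, 9, 9, 9, 9, 9, 8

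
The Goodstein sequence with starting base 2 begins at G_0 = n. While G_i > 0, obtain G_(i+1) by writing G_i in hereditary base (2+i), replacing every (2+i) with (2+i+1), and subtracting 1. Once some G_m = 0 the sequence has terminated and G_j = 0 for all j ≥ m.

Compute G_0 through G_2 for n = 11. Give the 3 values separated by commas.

11, 84, 1027

11 —HB2→ 2^(2 + 1) + 2 + 1 —bump→ 3^(3 + 1) + 3 + 1 = 85 —(−1)→ 84
84 —HB3→ 3^(3 + 1) + 3 —bump→ 4^(4 + 1) + 4 = 1028 —(−1)→ 1027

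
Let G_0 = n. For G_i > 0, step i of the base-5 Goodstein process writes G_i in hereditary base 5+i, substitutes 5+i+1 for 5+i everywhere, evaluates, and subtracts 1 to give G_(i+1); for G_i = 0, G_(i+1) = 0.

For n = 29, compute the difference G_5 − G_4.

18

step 0: 29 = 5^2 + 4; sub 6 for 5: 6^2 + 4; = 40; G_1 = 40−1 = 39
step 1: 39 = 6^2 + 3; sub 7 for 6: 7^2 + 3; = 52; G_2 = 52−1 = 51
step 2: 51 = 7^2 + 2; sub 8 for 7: 8^2 + 2; = 66; G_3 = 66−1 = 65
step 3: 65 = 8^2 + 1; sub 9 for 8: 9^2 + 1; = 82; G_4 = 82−1 = 81
step 4: 81 = 9^2; sub 10 for 9: 10^2; = 100; G_5 = 100−1 = 99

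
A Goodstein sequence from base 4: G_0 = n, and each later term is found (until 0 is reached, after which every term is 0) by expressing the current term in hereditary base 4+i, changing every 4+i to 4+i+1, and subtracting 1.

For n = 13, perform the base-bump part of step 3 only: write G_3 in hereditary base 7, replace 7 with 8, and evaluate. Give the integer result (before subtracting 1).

i=0: 13 = 3·4 + 1 (b=4); 4→5: 3·5 + 1 = 16; 16−1 = 15
i=1: 15 = 3·5 (b=5); 5→6: 3·6 = 18; 18−1 = 17
i=2: 17 = 2·6 + 5 (b=6); 6→7: 2·7 + 5 = 19; 19−1 = 18
i=3: 18 = 2·7 + 4 (b=7); 7→8: 2·8 + 4 = 20; 20−1 = 19

20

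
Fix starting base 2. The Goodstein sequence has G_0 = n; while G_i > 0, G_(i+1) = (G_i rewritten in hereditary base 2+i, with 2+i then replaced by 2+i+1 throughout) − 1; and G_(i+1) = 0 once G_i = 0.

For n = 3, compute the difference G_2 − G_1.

0

G_0 = 3. HB_2(3) = 2 + 1. Bump = 4. G_1 = 3.
G_1 = 3. HB_3(3) = 3. Bump = 4. G_2 = 3.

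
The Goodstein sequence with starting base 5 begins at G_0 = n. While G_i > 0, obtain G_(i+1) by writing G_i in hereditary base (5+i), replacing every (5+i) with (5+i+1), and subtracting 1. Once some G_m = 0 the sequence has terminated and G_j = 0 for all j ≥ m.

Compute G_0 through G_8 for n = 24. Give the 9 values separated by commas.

24, 27, 30, 33, 36, 39, 41, 43, 45

[0] 24 ≡ 4·5 + 4 (base 5). Lift 6: 28. −1: 27.
[1] 27 ≡ 4·6 + 3 (base 6). Lift 7: 31. −1: 30.
[2] 30 ≡ 4·7 + 2 (base 7). Lift 8: 34. −1: 33.
[3] 33 ≡ 4·8 + 1 (base 8). Lift 9: 37. −1: 36.
[4] 36 ≡ 4·9 (base 9). Lift 10: 40. −1: 39.
[5] 39 ≡ 3·10 + 9 (base 10). Lift 11: 42. −1: 41.
[6] 41 ≡ 3·11 + 8 (base 11). Lift 12: 44. −1: 43.
[7] 43 ≡ 3·12 + 7 (base 12). Lift 13: 46. −1: 45.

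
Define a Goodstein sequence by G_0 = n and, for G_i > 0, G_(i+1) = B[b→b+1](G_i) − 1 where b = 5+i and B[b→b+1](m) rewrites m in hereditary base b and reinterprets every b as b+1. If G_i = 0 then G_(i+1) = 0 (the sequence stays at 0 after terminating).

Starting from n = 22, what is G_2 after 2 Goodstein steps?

28

G_0=22  [base 5] 4·5 + 2  →[5↦6]→  4·6 + 2 = 26  −1 ⇒ G_1=25
G_1=25  [base 6] 4·6 + 1  →[6↦7]→  4·7 + 1 = 29  −1 ⇒ G_2=28
G_2=28  [base 7] 4·7  →[7↦8]→  4·8 = 32  −1 ⇒ G_3=31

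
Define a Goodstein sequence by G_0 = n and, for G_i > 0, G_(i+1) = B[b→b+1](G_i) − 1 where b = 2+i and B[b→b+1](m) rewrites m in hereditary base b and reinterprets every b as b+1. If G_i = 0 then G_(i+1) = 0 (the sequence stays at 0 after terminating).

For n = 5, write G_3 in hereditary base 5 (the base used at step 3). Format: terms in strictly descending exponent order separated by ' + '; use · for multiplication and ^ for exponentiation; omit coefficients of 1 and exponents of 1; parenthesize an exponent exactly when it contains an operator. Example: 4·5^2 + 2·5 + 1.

i=0: 5 = 2^2 + 1 (b=2); 2→3: 3^3 + 1 = 28; 28−1 = 27
i=1: 27 = 3^3 (b=3); 3→4: 4^4 = 256; 256−1 = 255
i=2: 255 = 3·4^3 + 3·4^2 + 3·4 + 3 (b=4); 4→5: 3·5^3 + 3·5^2 + 3·5 + 3 = 468; 468−1 = 467
i=3: 467 = 3·5^3 + 3·5^2 + 3·5 + 2 (b=5); 5→6: 3·6^3 + 3·6^2 + 3·6 + 2 = 776; 776−1 = 775

3·5^3 + 3·5^2 + 3·5 + 2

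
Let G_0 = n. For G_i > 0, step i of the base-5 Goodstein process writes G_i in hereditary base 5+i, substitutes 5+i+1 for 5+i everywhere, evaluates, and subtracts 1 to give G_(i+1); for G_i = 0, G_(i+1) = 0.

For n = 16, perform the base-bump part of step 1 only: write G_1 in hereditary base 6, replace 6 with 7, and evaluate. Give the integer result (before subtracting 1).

21

G_0=16  [base 5] 3·5 + 1  →[5↦6]→  3·6 + 1 = 19  −1 ⇒ G_1=18
G_1=18  [base 6] 3·6  →[6↦7]→  3·7 = 21  −1 ⇒ G_2=20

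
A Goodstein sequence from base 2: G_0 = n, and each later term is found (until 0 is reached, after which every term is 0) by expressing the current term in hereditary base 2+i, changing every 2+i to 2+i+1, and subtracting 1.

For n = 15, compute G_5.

G_0=15  [base 2] 2^(2 + 1) + 2^2 + 2 + 1  →[2↦3]→  3^(3 + 1) + 3^3 + 3 + 1 = 112  −1 ⇒ G_1=111
G_1=111  [base 3] 3^(3 + 1) + 3^3 + 3  →[3↦4]→  4^(4 + 1) + 4^4 + 4 = 1284  −1 ⇒ G_2=1283
G_2=1283  [base 4] 4^(4 + 1) + 4^4 + 3  →[4↦5]→  5^(5 + 1) + 5^5 + 3 = 18753  −1 ⇒ G_3=18752
G_3=18752  [base 5] 5^(5 + 1) + 5^5 + 2  →[5↦6]→  6^(6 + 1) + 6^6 + 2 = 326594  −1 ⇒ G_4=326593
G_4=326593  [base 6] 6^(6 + 1) + 6^6 + 1  →[6↦7]→  7^(7 + 1) + 7^7 + 1 = 6588345  −1 ⇒ G_5=6588344
G_5=6588344  [base 7] 7^(7 + 1) + 7^7  →[7↦8]→  8^(8 + 1) + 8^8 = 150994944  −1 ⇒ G_6=150994943

6588344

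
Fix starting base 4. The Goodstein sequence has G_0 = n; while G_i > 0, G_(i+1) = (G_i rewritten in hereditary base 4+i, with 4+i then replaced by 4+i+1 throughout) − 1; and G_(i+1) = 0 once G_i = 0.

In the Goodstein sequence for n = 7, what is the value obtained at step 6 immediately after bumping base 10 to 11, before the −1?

[0] 7 ≡ 4 + 3 (base 4). Lift 5: 8. −1: 7.
[1] 7 ≡ 5 + 2 (base 5). Lift 6: 8. −1: 7.
[2] 7 ≡ 6 + 1 (base 6). Lift 7: 8. −1: 7.
[3] 7 ≡ 7 (base 7). Lift 8: 8. −1: 7.
[4] 7 ≡ 7 (base 8). Lift 9: 7. −1: 6.
[5] 6 ≡ 6 (base 9). Lift 10: 6. −1: 5.

5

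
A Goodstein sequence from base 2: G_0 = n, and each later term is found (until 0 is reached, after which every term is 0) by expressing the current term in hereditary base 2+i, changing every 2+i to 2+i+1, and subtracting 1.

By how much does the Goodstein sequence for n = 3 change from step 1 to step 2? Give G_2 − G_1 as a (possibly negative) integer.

G_0 = 3. HB_2(3) = 2 + 1. Bump = 4. G_1 = 3.
G_1 = 3. HB_3(3) = 3. Bump = 4. G_2 = 3.

0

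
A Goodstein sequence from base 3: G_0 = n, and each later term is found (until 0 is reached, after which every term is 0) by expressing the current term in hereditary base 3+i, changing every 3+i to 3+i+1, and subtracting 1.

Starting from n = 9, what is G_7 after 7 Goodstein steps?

25

base 3: 9 = 3^2; at 4: 4^2 = 16; next = 15
base 4: 15 = 3·4 + 3; at 5: 3·5 + 3 = 18; next = 17
base 5: 17 = 3·5 + 2; at 6: 3·6 + 2 = 20; next = 19
base 6: 19 = 3·6 + 1; at 7: 3·7 + 1 = 22; next = 21
base 7: 21 = 3·7; at 8: 3·8 = 24; next = 23
base 8: 23 = 2·8 + 7; at 9: 2·9 + 7 = 25; next = 24
base 9: 24 = 2·9 + 6; at 10: 2·10 + 6 = 26; next = 25
base 10: 25 = 2·10 + 5; at 11: 2·11 + 5 = 27; next = 26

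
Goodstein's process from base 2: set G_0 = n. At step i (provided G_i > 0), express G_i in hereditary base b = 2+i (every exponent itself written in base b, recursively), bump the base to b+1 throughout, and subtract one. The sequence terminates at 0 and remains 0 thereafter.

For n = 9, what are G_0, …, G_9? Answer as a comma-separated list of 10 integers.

base 2: 9 = 2^(2 + 1) + 1; at 3: 3^(3 + 1) + 1 = 82; next = 81
base 3: 81 = 3^(3 + 1); at 4: 4^(4 + 1) = 1024; next = 1023
base 4: 1023 = 3·4^4 + 3·4^3 + 3·4^2 + 3·4 + 3; at 5: 3·5^5 + 3·5^3 + 3·5^2 + 3·5 + 3 = 9843; next = 9842
base 5: 9842 = 3·5^5 + 3·5^3 + 3·5^2 + 3·5 + 2; at 6: 3·6^6 + 3·6^3 + 3·6^2 + 3·6 + 2 = 140744; next = 140743
base 6: 140743 = 3·6^6 + 3·6^3 + 3·6^2 + 3·6 + 1; at 7: 3·7^7 + 3·7^3 + 3·7^2 + 3·7 + 1 = 2471827; next = 2471826
base 7: 2471826 = 3·7^7 + 3·7^3 + 3·7^2 + 3·7; at 8: 3·8^8 + 3·8^3 + 3·8^2 + 3·8 = 50333400; next = 50333399
base 8: 50333399 = 3·8^8 + 3·8^3 + 3·8^2 + 2·8 + 7; at 9: 3·9^9 + 3·9^3 + 3·9^2 + 2·9 + 7 = 1162263922; next = 1162263921
base 9: 1162263921 = 3·9^9 + 3·9^3 + 3·9^2 + 2·9 + 6; at 10: 3·10^10 + 3·10^3 + 3·10^2 + 2·10 + 6 = 30000003326; next = 30000003325
base 10: 30000003325 = 3·10^10 + 3·10^3 + 3·10^2 + 2·10 + 5; at 11: 3·11^11 + 3·11^3 + 3·11^2 + 2·11 + 5 = 855935016216; next = 855935016215

9, 81, 1023, 9842, 140743, 2471826, 50333399, 1162263921, 30000003325, 855935016215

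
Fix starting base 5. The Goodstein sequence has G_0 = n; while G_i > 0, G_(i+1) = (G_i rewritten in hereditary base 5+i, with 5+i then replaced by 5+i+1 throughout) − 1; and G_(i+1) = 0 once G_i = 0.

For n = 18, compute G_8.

(0) 18|_5 = 3·5 + 3 ↦ 3·6 + 3|_6 = 21 ⇒ 20
(1) 20|_6 = 3·6 + 2 ↦ 3·7 + 2|_7 = 23 ⇒ 22
(2) 22|_7 = 3·7 + 1 ↦ 3·8 + 1|_8 = 25 ⇒ 24
(3) 24|_8 = 3·8 ↦ 3·9|_9 = 27 ⇒ 26
(4) 26|_9 = 2·9 + 8 ↦ 2·10 + 8|_10 = 28 ⇒ 27
(5) 27|_10 = 2·10 + 7 ↦ 2·11 + 7|_11 = 29 ⇒ 28
(6) 28|_11 = 2·11 + 6 ↦ 2·12 + 6|_12 = 30 ⇒ 29
(7) 29|_12 = 2·12 + 5 ↦ 2·13 + 5|_13 = 31 ⇒ 30

30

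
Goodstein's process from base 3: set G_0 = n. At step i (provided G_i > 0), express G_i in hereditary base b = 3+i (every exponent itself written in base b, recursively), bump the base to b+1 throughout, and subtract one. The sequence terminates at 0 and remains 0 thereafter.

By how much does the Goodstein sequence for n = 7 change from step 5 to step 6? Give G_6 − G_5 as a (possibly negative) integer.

0

7 —HB3→ 2·3 + 1 —bump→ 2·4 + 1 = 9 —(−1)→ 8
8 —HB4→ 2·4 —bump→ 2·5 = 10 —(−1)→ 9
9 —HB5→ 5 + 4 —bump→ 6 + 4 = 10 —(−1)→ 9
9 —HB6→ 6 + 3 —bump→ 7 + 3 = 10 —(−1)→ 9
9 —HB7→ 7 + 2 —bump→ 8 + 2 = 10 —(−1)→ 9
9 —HB8→ 8 + 1 —bump→ 9 + 1 = 10 —(−1)→ 9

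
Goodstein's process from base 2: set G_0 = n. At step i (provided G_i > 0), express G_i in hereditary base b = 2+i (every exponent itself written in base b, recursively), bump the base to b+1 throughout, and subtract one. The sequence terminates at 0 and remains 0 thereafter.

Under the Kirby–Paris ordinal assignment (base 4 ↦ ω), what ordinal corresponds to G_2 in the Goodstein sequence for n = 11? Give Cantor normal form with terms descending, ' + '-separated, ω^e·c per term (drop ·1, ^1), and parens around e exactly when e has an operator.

base 2: 11 = 2^(2 + 1) + 2 + 1; at 3: 3^(3 + 1) + 3 + 1 = 85; next = 84
base 3: 84 = 3^(3 + 1) + 3; at 4: 4^(4 + 1) + 4 = 1028; next = 1027
base 4: 1027 = 4^(4 + 1) + 3; at 5: 5^(5 + 1) + 3 = 15628; next = 15627

ω^(ω + 1) + 3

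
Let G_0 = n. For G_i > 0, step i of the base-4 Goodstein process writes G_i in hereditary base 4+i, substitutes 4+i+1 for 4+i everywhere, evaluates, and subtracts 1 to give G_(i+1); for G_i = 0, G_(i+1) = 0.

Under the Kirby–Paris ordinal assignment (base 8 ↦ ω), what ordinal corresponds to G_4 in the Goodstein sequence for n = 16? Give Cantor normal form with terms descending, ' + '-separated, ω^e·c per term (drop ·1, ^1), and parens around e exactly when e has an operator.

(0) 16|_4 = 4^2 ↦ 5^2|_5 = 25 ⇒ 24
(1) 24|_5 = 4·5 + 4 ↦ 4·6 + 4|_6 = 28 ⇒ 27
(2) 27|_6 = 4·6 + 3 ↦ 4·7 + 3|_7 = 31 ⇒ 30
(3) 30|_7 = 4·7 + 2 ↦ 4·8 + 2|_8 = 34 ⇒ 33
(4) 33|_8 = 4·8 + 1 ↦ 4·9 + 1|_9 = 37 ⇒ 36

ω·4 + 1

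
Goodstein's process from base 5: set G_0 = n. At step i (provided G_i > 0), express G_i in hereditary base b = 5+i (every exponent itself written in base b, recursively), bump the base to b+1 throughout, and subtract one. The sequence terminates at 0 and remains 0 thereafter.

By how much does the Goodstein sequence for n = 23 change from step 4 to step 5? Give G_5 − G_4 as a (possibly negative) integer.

i=0: 23 = 4·5 + 3 (b=5); 5→6: 4·6 + 3 = 27; 27−1 = 26
i=1: 26 = 4·6 + 2 (b=6); 6→7: 4·7 + 2 = 30; 30−1 = 29
i=2: 29 = 4·7 + 1 (b=7); 7→8: 4·8 + 1 = 33; 33−1 = 32
i=3: 32 = 4·8 (b=8); 8→9: 4·9 = 36; 36−1 = 35
i=4: 35 = 3·9 + 8 (b=9); 9→10: 3·10 + 8 = 38; 38−1 = 37

2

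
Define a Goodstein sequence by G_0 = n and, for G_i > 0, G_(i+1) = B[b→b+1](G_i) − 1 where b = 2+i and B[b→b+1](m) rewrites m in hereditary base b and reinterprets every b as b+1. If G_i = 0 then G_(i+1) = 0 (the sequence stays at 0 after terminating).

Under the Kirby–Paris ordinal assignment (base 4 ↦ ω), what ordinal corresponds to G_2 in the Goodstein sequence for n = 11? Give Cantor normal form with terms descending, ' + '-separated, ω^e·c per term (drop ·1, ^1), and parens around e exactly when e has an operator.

ω^(ω + 1) + 3

G_0=11  [base 2] 2^(2 + 1) + 2 + 1  →[2↦3]→  3^(3 + 1) + 3 + 1 = 85  −1 ⇒ G_1=84
G_1=84  [base 3] 3^(3 + 1) + 3  →[3↦4]→  4^(4 + 1) + 4 = 1028  −1 ⇒ G_2=1027
G_2=1027  [base 4] 4^(4 + 1) + 3  →[4↦5]→  5^(5 + 1) + 3 = 15628  −1 ⇒ G_3=15627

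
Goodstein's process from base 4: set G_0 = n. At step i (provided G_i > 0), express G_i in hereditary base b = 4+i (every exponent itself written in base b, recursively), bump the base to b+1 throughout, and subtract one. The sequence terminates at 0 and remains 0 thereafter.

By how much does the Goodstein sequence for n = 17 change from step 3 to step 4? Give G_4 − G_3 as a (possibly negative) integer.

G_0=17  [base 4] 4^2 + 1  →[4↦5]→  5^2 + 1 = 26  −1 ⇒ G_1=25
G_1=25  [base 5] 5^2  →[5↦6]→  6^2 = 36  −1 ⇒ G_2=35
G_2=35  [base 6] 5·6 + 5  →[6↦7]→  5·7 + 5 = 40  −1 ⇒ G_3=39
G_3=39  [base 7] 5·7 + 4  →[7↦8]→  5·8 + 4 = 44  −1 ⇒ G_4=43

4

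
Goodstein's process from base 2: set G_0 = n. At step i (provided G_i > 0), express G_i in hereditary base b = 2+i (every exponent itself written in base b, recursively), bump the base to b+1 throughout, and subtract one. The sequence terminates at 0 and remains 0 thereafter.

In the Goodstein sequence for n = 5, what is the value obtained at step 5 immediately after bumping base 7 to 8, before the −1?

step 0: 5 = 2^2 + 1; sub 3 for 2: 3^3 + 1; = 28; G_1 = 28−1 = 27
step 1: 27 = 3^3; sub 4 for 3: 4^4; = 256; G_2 = 256−1 = 255
step 2: 255 = 3·4^3 + 3·4^2 + 3·4 + 3; sub 5 for 4: 3·5^3 + 3·5^2 + 3·5 + 3; = 468; G_3 = 468−1 = 467
step 3: 467 = 3·5^3 + 3·5^2 + 3·5 + 2; sub 6 for 5: 3·6^3 + 3·6^2 + 3·6 + 2; = 776; G_4 = 776−1 = 775
step 4: 775 = 3·6^3 + 3·6^2 + 3·6 + 1; sub 7 for 6: 3·7^3 + 3·7^2 + 3·7 + 1; = 1198; G_5 = 1198−1 = 1197
step 5: 1197 = 3·7^3 + 3·7^2 + 3·7; sub 8 for 7: 3·8^3 + 3·8^2 + 3·8; = 1752; G_6 = 1752−1 = 1751

1752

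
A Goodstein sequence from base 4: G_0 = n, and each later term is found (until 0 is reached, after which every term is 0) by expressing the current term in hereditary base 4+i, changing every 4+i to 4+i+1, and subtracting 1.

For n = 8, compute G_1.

(0) 8|_4 = 2·4 ↦ 2·5|_5 = 10 ⇒ 9
(1) 9|_5 = 5 + 4 ↦ 6 + 4|_6 = 10 ⇒ 9

9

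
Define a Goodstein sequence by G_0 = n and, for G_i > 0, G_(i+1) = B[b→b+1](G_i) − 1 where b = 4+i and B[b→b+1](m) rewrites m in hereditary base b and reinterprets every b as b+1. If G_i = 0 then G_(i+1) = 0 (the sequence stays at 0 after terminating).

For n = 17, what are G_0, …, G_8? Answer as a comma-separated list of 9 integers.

step 0: 17 = 4^2 + 1; sub 5 for 4: 5^2 + 1; = 26; G_1 = 26−1 = 25
step 1: 25 = 5^2; sub 6 for 5: 6^2; = 36; G_2 = 36−1 = 35
step 2: 35 = 5·6 + 5; sub 7 for 6: 5·7 + 5; = 40; G_3 = 40−1 = 39
step 3: 39 = 5·7 + 4; sub 8 for 7: 5·8 + 4; = 44; G_4 = 44−1 = 43
step 4: 43 = 5·8 + 3; sub 9 for 8: 5·9 + 3; = 48; G_5 = 48−1 = 47
step 5: 47 = 5·9 + 2; sub 10 for 9: 5·10 + 2; = 52; G_6 = 52−1 = 51
step 6: 51 = 5·10 + 1; sub 11 for 10: 5·11 + 1; = 56; G_7 = 56−1 = 55
step 7: 55 = 5·11; sub 12 for 11: 5·12; = 60; G_8 = 60−1 = 59

17, 25, 35, 39, 43, 47, 51, 55, 59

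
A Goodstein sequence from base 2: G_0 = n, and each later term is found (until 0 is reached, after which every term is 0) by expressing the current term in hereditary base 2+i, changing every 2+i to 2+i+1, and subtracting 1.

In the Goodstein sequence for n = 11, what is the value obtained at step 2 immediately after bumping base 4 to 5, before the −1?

15628

i=0: 11 = 2^(2 + 1) + 2 + 1 (b=2); 2→3: 3^(3 + 1) + 3 + 1 = 85; 85−1 = 84
i=1: 84 = 3^(3 + 1) + 3 (b=3); 3→4: 4^(4 + 1) + 4 = 1028; 1028−1 = 1027
i=2: 1027 = 4^(4 + 1) + 3 (b=4); 4→5: 5^(5 + 1) + 3 = 15628; 15628−1 = 15627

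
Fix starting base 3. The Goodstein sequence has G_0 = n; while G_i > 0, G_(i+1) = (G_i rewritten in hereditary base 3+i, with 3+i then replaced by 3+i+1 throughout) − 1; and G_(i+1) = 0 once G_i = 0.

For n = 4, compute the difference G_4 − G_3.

base 3: 4 = 3 + 1; at 4: 4 + 1 = 5; next = 4
base 4: 4 = 4; at 5: 5 = 5; next = 4
base 5: 4 = 4; at 6: 4 = 4; next = 3
base 6: 3 = 3; at 7: 3 = 3; next = 2

-1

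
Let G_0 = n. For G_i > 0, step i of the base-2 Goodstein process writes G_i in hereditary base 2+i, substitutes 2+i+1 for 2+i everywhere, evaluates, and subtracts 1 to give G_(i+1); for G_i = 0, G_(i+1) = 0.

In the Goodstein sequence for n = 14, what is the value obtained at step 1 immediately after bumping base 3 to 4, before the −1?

1282

i=0: 14 = 2^(2 + 1) + 2^2 + 2 (b=2); 2→3: 3^(3 + 1) + 3^3 + 3 = 111; 111−1 = 110
i=1: 110 = 3^(3 + 1) + 3^3 + 2 (b=3); 3→4: 4^(4 + 1) + 4^4 + 2 = 1282; 1282−1 = 1281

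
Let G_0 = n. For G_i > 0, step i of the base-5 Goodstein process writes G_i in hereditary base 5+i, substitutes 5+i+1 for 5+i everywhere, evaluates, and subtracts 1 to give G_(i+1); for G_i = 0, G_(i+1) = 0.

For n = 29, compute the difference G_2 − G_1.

12

base 5: 29 = 5^2 + 4; at 6: 6^2 + 4 = 40; next = 39
base 6: 39 = 6^2 + 3; at 7: 7^2 + 3 = 52; next = 51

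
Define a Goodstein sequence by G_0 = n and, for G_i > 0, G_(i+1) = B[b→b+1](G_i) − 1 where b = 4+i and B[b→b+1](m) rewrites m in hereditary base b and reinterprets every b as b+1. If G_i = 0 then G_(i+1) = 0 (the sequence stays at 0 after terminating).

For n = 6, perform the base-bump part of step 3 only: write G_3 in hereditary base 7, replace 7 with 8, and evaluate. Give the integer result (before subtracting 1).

6

(0) 6|_4 = 4 + 2 ↦ 5 + 2|_5 = 7 ⇒ 6
(1) 6|_5 = 5 + 1 ↦ 6 + 1|_6 = 7 ⇒ 6
(2) 6|_6 = 6 ↦ 7|_7 = 7 ⇒ 6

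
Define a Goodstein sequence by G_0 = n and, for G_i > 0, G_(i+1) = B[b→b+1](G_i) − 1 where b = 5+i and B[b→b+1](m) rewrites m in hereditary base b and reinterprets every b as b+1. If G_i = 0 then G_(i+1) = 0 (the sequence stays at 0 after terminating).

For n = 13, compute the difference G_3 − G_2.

1

G_0 = 13. HB_5(13) = 2·5 + 3. Bump = 15. G_1 = 14.
G_1 = 14. HB_6(14) = 2·6 + 2. Bump = 16. G_2 = 15.
G_2 = 15. HB_7(15) = 2·7 + 1. Bump = 17. G_3 = 16.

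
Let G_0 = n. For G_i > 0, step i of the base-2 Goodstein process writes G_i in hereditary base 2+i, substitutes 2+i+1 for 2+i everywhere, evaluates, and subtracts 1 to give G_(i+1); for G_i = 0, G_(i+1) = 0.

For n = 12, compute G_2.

1065

(0) 12|_2 = 2^(2 + 1) + 2^2 ↦ 3^(3 + 1) + 3^3|_3 = 108 ⇒ 107
(1) 107|_3 = 3^(3 + 1) + 2·3^2 + 2·3 + 2 ↦ 4^(4 + 1) + 2·4^2 + 2·4 + 2|_4 = 1066 ⇒ 1065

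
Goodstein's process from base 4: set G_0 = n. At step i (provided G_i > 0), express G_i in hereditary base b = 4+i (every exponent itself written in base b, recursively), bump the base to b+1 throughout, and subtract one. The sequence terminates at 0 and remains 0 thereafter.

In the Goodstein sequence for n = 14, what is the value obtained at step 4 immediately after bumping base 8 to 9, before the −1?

14 —HB4→ 3·4 + 2 —bump→ 3·5 + 2 = 17 —(−1)→ 16
16 —HB5→ 3·5 + 1 —bump→ 3·6 + 1 = 19 —(−1)→ 18
18 —HB6→ 3·6 —bump→ 3·7 = 21 —(−1)→ 20
20 —HB7→ 2·7 + 6 —bump→ 2·8 + 6 = 22 —(−1)→ 21
21 —HB8→ 2·8 + 5 —bump→ 2·9 + 5 = 23 —(−1)→ 22

23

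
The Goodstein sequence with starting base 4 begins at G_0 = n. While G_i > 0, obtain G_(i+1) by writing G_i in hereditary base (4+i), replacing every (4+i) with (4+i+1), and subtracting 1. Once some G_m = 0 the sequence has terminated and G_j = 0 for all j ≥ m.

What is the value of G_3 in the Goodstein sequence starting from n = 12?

[0] 12 ≡ 3·4 (base 4). Lift 5: 15. −1: 14.
[1] 14 ≡ 2·5 + 4 (base 5). Lift 6: 16. −1: 15.
[2] 15 ≡ 2·6 + 3 (base 6). Lift 7: 17. −1: 16.
[3] 16 ≡ 2·7 + 2 (base 7). Lift 8: 18. −1: 17.

16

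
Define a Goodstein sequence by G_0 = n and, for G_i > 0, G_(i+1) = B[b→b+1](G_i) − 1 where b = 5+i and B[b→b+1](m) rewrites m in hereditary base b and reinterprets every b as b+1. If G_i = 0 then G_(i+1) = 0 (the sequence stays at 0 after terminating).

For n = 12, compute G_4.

15

G_0=12  [base 5] 2·5 + 2  →[5↦6]→  2·6 + 2 = 14  −1 ⇒ G_1=13
G_1=13  [base 6] 2·6 + 1  →[6↦7]→  2·7 + 1 = 15  −1 ⇒ G_2=14
G_2=14  [base 7] 2·7  →[7↦8]→  2·8 = 16  −1 ⇒ G_3=15
G_3=15  [base 8] 8 + 7  →[8↦9]→  9 + 7 = 16  −1 ⇒ G_4=15
G_4=15  [base 9] 9 + 6  →[9↦10]→  10 + 6 = 16  −1 ⇒ G_5=15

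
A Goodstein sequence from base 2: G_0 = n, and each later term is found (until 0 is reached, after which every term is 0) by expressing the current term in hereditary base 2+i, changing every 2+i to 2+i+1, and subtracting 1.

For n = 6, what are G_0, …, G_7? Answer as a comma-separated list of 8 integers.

[0] 6 ≡ 2^2 + 2 (base 2). Lift 3: 30. −1: 29.
[1] 29 ≡ 3^3 + 2 (base 3). Lift 4: 258. −1: 257.
[2] 257 ≡ 4^4 + 1 (base 4). Lift 5: 3126. −1: 3125.
[3] 3125 ≡ 5^5 (base 5). Lift 6: 46656. −1: 46655.
[4] 46655 ≡ 5·6^5 + 5·6^4 + 5·6^3 + 5·6^2 + 5·6 + 5 (base 6). Lift 7: 98040. −1: 98039.
[5] 98039 ≡ 5·7^5 + 5·7^4 + 5·7^3 + 5·7^2 + 5·7 + 4 (base 7). Lift 8: 187244. −1: 187243.
[6] 187243 ≡ 5·8^5 + 5·8^4 + 5·8^3 + 5·8^2 + 5·8 + 3 (base 8). Lift 9: 332148. −1: 332147.

6, 29, 257, 3125, 46655, 98039, 187243, 332147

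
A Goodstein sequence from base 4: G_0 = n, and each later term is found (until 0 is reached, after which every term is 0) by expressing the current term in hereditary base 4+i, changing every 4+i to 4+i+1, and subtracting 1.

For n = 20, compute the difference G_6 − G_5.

18

[0] 20 ≡ 4^2 + 4 (base 4). Lift 5: 30. −1: 29.
[1] 29 ≡ 5^2 + 4 (base 5). Lift 6: 40. −1: 39.
[2] 39 ≡ 6^2 + 3 (base 6). Lift 7: 52. −1: 51.
[3] 51 ≡ 7^2 + 2 (base 7). Lift 8: 66. −1: 65.
[4] 65 ≡ 8^2 + 1 (base 8). Lift 9: 82. −1: 81.
[5] 81 ≡ 9^2 (base 9). Lift 10: 100. −1: 99.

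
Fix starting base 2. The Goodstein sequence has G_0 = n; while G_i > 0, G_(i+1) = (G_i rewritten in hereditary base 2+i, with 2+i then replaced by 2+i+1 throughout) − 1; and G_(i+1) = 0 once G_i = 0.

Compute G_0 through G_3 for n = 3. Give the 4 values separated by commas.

G_0 = 3. HB_2(3) = 2 + 1. Bump = 4. G_1 = 3.
G_1 = 3. HB_3(3) = 3. Bump = 4. G_2 = 3.
G_2 = 3. HB_4(3) = 3. Bump = 3. G_3 = 2.

3, 3, 3, 2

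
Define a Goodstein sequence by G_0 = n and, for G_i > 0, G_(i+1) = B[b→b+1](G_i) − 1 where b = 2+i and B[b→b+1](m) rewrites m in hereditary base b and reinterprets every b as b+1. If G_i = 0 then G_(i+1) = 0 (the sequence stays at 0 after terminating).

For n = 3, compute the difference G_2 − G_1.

base 2: 3 = 2 + 1; at 3: 3 + 1 = 4; next = 3
base 3: 3 = 3; at 4: 4 = 4; next = 3

0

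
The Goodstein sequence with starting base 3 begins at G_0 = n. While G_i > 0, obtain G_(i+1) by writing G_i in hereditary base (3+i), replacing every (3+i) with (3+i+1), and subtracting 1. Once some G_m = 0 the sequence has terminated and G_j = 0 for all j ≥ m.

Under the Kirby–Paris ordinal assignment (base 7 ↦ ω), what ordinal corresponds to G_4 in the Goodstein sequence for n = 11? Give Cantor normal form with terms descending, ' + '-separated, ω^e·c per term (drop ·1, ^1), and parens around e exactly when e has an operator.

i=0: 11 = 3^2 + 2 (b=3); 3→4: 4^2 + 2 = 18; 18−1 = 17
i=1: 17 = 4^2 + 1 (b=4); 4→5: 5^2 + 1 = 26; 26−1 = 25
i=2: 25 = 5^2 (b=5); 5→6: 6^2 = 36; 36−1 = 35
i=3: 35 = 5·6 + 5 (b=6); 6→7: 5·7 + 5 = 40; 40−1 = 39
i=4: 39 = 5·7 + 4 (b=7); 7→8: 5·8 + 4 = 44; 44−1 = 43

ω·5 + 4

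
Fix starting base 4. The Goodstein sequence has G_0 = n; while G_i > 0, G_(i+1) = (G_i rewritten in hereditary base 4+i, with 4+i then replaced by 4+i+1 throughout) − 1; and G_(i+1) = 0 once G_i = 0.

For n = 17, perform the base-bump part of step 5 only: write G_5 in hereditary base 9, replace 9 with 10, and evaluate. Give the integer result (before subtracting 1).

base 4: 17 = 4^2 + 1; at 5: 5^2 + 1 = 26; next = 25
base 5: 25 = 5^2; at 6: 6^2 = 36; next = 35
base 6: 35 = 5·6 + 5; at 7: 5·7 + 5 = 40; next = 39
base 7: 39 = 5·7 + 4; at 8: 5·8 + 4 = 44; next = 43
base 8: 43 = 5·8 + 3; at 9: 5·9 + 3 = 48; next = 47
base 9: 47 = 5·9 + 2; at 10: 5·10 + 2 = 52; next = 51

52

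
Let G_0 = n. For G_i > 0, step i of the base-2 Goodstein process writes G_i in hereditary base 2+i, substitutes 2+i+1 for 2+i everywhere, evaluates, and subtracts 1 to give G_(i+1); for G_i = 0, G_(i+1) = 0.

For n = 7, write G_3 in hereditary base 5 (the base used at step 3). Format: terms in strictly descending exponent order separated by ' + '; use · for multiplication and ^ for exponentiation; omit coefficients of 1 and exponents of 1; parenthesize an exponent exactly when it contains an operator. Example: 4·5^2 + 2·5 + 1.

base 2: 7 = 2^2 + 2 + 1; at 3: 3^3 + 3 + 1 = 31; next = 30
base 3: 30 = 3^3 + 3; at 4: 4^4 + 4 = 260; next = 259
base 4: 259 = 4^4 + 3; at 5: 5^5 + 3 = 3128; next = 3127

5^5 + 2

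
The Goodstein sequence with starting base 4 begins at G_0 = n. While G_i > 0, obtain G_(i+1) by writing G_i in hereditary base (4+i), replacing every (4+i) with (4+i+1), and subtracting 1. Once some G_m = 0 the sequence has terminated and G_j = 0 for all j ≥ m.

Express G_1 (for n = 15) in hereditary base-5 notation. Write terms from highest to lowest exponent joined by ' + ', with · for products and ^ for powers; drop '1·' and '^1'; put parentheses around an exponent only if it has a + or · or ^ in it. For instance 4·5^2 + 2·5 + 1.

base 4: 15 = 3·4 + 3; at 5: 3·5 + 3 = 18; next = 17
base 5: 17 = 3·5 + 2; at 6: 3·6 + 2 = 20; next = 19

3·5 + 2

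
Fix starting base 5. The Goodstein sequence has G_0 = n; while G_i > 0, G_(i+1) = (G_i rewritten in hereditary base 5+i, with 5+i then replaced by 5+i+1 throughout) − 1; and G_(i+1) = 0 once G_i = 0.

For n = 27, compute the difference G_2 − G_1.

base 5: 27 = 5^2 + 2; at 6: 6^2 + 2 = 38; next = 37
base 6: 37 = 6^2 + 1; at 7: 7^2 + 1 = 50; next = 49

12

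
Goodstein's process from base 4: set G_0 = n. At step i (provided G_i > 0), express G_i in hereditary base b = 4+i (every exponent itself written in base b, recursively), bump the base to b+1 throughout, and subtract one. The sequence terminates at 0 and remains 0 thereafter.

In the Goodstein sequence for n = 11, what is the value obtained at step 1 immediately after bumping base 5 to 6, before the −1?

11 —HB4→ 2·4 + 3 —bump→ 2·5 + 3 = 13 —(−1)→ 12
12 —HB5→ 2·5 + 2 —bump→ 2·6 + 2 = 14 —(−1)→ 13

14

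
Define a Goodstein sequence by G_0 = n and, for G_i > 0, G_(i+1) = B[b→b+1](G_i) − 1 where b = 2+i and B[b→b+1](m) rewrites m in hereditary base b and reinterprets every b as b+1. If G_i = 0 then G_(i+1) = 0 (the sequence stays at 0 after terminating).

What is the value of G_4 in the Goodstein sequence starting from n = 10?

i=0: 10 = 2^(2 + 1) + 2 (b=2); 2→3: 3^(3 + 1) + 3 = 84; 84−1 = 83
i=1: 83 = 3^(3 + 1) + 2 (b=3); 3→4: 4^(4 + 1) + 2 = 1026; 1026−1 = 1025
i=2: 1025 = 4^(4 + 1) + 1 (b=4); 4→5: 5^(5 + 1) + 1 = 15626; 15626−1 = 15625
i=3: 15625 = 5^(5 + 1) (b=5); 5→6: 6^(6 + 1) = 279936; 279936−1 = 279935
i=4: 279935 = 5·6^6 + 5·6^5 + 5·6^4 + 5·6^3 + 5·6^2 + 5·6 + 5 (b=6); 6→7: 5·7^7 + 5·7^5 + 5·7^4 + 5·7^3 + 5·7^2 + 5·7 + 5 = 4215755; 4215755−1 = 4215754

279935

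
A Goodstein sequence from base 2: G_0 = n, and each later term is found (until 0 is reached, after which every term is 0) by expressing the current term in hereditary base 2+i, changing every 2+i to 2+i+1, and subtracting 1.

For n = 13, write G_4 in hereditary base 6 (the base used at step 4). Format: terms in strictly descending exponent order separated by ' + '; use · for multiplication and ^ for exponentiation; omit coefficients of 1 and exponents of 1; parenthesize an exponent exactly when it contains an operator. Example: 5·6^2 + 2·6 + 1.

i=0: 13 = 2^(2 + 1) + 2^2 + 1 (b=2); 2→3: 3^(3 + 1) + 3^3 + 1 = 109; 109−1 = 108
i=1: 108 = 3^(3 + 1) + 3^3 (b=3); 3→4: 4^(4 + 1) + 4^4 = 1280; 1280−1 = 1279
i=2: 1279 = 4^(4 + 1) + 3·4^3 + 3·4^2 + 3·4 + 3 (b=4); 4→5: 5^(5 + 1) + 3·5^3 + 3·5^2 + 3·5 + 3 = 16093; 16093−1 = 16092
i=3: 16092 = 5^(5 + 1) + 3·5^3 + 3·5^2 + 3·5 + 2 (b=5); 5→6: 6^(6 + 1) + 3·6^3 + 3·6^2 + 3·6 + 2 = 280712; 280712−1 = 280711
i=4: 280711 = 6^(6 + 1) + 3·6^3 + 3·6^2 + 3·6 + 1 (b=6); 6→7: 7^(7 + 1) + 3·7^3 + 3·7^2 + 3·7 + 1 = 5765999; 5765999−1 = 5765998

6^(6 + 1) + 3·6^3 + 3·6^2 + 3·6 + 1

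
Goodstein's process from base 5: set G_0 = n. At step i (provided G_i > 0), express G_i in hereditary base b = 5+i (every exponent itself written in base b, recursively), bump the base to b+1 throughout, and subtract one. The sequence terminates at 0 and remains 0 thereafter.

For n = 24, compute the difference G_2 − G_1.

3

G_0 = 24. HB_5(24) = 4·5 + 4. Bump = 28. G_1 = 27.
G_1 = 27. HB_6(27) = 4·6 + 3. Bump = 31. G_2 = 30.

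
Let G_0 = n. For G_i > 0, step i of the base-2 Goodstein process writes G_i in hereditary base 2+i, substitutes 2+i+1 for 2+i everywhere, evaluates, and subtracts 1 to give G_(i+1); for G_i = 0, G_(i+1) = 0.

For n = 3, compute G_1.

i=0: 3 = 2 + 1 (b=2); 2→3: 3 + 1 = 4; 4−1 = 3
i=1: 3 = 3 (b=3); 3→4: 4 = 4; 4−1 = 3

3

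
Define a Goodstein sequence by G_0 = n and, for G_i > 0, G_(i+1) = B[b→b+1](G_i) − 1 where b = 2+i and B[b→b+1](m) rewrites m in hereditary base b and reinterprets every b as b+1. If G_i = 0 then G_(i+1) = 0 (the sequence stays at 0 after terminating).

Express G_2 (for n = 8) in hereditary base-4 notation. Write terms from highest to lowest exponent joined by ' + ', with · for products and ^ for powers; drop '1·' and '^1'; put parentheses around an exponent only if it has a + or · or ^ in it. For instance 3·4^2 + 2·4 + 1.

2·4^4 + 2·4^2 + 2·4 + 1

step 0: 8 = 2^(2 + 1); sub 3 for 2: 3^(3 + 1); = 81; G_1 = 81−1 = 80
step 1: 80 = 2·3^3 + 2·3^2 + 2·3 + 2; sub 4 for 3: 2·4^4 + 2·4^2 + 2·4 + 2; = 554; G_2 = 554−1 = 553
step 2: 553 = 2·4^4 + 2·4^2 + 2·4 + 1; sub 5 for 4: 2·5^5 + 2·5^2 + 2·5 + 1; = 6311; G_3 = 6311−1 = 6310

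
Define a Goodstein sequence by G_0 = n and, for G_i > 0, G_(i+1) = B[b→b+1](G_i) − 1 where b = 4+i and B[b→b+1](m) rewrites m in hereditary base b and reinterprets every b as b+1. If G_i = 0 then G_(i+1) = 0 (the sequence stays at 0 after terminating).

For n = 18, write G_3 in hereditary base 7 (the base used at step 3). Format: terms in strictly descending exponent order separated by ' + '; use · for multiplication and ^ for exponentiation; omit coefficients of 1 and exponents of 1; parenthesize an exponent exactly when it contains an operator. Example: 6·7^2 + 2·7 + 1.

6·7 + 6

(0) 18|_4 = 4^2 + 2 ↦ 5^2 + 2|_5 = 27 ⇒ 26
(1) 26|_5 = 5^2 + 1 ↦ 6^2 + 1|_6 = 37 ⇒ 36
(2) 36|_6 = 6^2 ↦ 7^2|_7 = 49 ⇒ 48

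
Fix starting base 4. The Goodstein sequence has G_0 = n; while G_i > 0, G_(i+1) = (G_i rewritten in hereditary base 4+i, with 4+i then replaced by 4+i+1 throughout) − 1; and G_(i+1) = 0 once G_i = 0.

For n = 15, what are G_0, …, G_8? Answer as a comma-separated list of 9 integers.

15, 17, 19, 21, 23, 24, 25, 26, 27

G_0 = 15. HB_4(15) = 3·4 + 3. Bump = 18. G_1 = 17.
G_1 = 17. HB_5(17) = 3·5 + 2. Bump = 20. G_2 = 19.
G_2 = 19. HB_6(19) = 3·6 + 1. Bump = 22. G_3 = 21.
G_3 = 21. HB_7(21) = 3·7. Bump = 24. G_4 = 23.
G_4 = 23. HB_8(23) = 2·8 + 7. Bump = 25. G_5 = 24.
G_5 = 24. HB_9(24) = 2·9 + 6. Bump = 26. G_6 = 25.
G_6 = 25. HB_10(25) = 2·10 + 5. Bump = 27. G_7 = 26.
G_7 = 26. HB_11(26) = 2·11 + 4. Bump = 28. G_8 = 27.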